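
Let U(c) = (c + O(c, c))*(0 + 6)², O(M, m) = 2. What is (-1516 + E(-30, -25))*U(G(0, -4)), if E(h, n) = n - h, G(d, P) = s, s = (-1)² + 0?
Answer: -163188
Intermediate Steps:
s = 1 (s = 1 + 0 = 1)
G(d, P) = 1
U(c) = 72 + 36*c (U(c) = (c + 2)*(0 + 6)² = (2 + c)*6² = (2 + c)*36 = 72 + 36*c)
(-1516 + E(-30, -25))*U(G(0, -4)) = (-1516 + (-25 - 1*(-30)))*(72 + 36*1) = (-1516 + (-25 + 30))*(72 + 36) = (-1516 + 5)*108 = -1511*108 = -163188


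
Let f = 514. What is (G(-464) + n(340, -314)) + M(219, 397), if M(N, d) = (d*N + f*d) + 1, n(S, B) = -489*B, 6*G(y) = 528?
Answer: 444636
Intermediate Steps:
G(y) = 88 (G(y) = (1/6)*528 = 88)
M(N, d) = 1 + 514*d + N*d (M(N, d) = (d*N + 514*d) + 1 = (N*d + 514*d) + 1 = (514*d + N*d) + 1 = 1 + 514*d + N*d)
(G(-464) + n(340, -314)) + M(219, 397) = (88 - 489*(-314)) + (1 + 514*397 + 219*397) = (88 + 153546) + (1 + 204058 + 86943) = 153634 + 291002 = 444636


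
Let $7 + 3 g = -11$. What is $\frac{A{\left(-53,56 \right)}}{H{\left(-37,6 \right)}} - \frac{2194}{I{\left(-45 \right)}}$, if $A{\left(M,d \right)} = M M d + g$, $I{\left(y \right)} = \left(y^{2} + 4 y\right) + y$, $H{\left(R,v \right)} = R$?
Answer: $- \frac{141608789}{33300} \approx -4252.5$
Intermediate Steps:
$g = -6$ ($g = - \frac{7}{3} + \frac{1}{3} \left(-11\right) = - \frac{7}{3} - \frac{11}{3} = -6$)
$I{\left(y \right)} = y^{2} + 5 y$
$A{\left(M,d \right)} = -6 + d M^{2}$ ($A{\left(M,d \right)} = M M d - 6 = M^{2} d - 6 = d M^{2} - 6 = -6 + d M^{2}$)
$\frac{A{\left(-53,56 \right)}}{H{\left(-37,6 \right)}} - \frac{2194}{I{\left(-45 \right)}} = \frac{-6 + 56 \left(-53\right)^{2}}{-37} - \frac{2194}{\left(-45\right) \left(5 - 45\right)} = \left(-6 + 56 \cdot 2809\right) \left(- \frac{1}{37}\right) - \frac{2194}{\left(-45\right) \left(-40\right)} = \left(-6 + 157304\right) \left(- \frac{1}{37}\right) - \frac{2194}{1800} = 157298 \left(- \frac{1}{37}\right) - \frac{1097}{900} = - \frac{157298}{37} - \frac{1097}{900} = - \frac{141608789}{33300}$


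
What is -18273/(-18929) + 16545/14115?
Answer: 38073580/17812189 ≈ 2.1375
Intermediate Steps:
-18273/(-18929) + 16545/14115 = -18273*(-1/18929) + 16545*(1/14115) = 18273/18929 + 1103/941 = 38073580/17812189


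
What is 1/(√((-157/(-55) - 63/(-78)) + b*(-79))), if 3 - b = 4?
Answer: √169036010/118207 ≈ 0.10999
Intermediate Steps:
b = -1 (b = 3 - 1*4 = 3 - 4 = -1)
1/(√((-157/(-55) - 63/(-78)) + b*(-79))) = 1/(√((-157/(-55) - 63/(-78)) - 1*(-79))) = 1/(√((-157*(-1/55) - 63*(-1/78)) + 79)) = 1/(√((157/55 + 21/26) + 79)) = 1/(√(5237/1430 + 79)) = 1/(√(118207/1430)) = 1/(√169036010/1430) = √169036010/118207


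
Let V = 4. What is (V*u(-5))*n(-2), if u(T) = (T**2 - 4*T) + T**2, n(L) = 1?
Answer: 280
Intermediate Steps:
u(T) = -4*T + 2*T**2
(V*u(-5))*n(-2) = (4*(2*(-5)*(-2 - 5)))*1 = (4*(2*(-5)*(-7)))*1 = (4*70)*1 = 280*1 = 280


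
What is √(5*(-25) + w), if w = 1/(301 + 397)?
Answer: I*√60899802/698 ≈ 11.18*I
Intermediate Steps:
w = 1/698 ≈ 0.0014327
√(5*(-25) + w) = √(5*(-25) + 1/698) = √(-125 + 1/698) = √(-87249/698) = I*√60899802/698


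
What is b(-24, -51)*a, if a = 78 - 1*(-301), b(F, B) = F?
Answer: -9096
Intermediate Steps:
a = 379 (a = 78 + 301 = 379)
b(-24, -51)*a = -24*379 = -9096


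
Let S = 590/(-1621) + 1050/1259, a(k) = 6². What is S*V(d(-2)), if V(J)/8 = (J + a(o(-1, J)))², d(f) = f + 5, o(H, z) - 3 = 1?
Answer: 11672032320/2040839 ≈ 5719.2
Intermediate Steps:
o(H, z) = 4 (o(H, z) = 3 + 1 = 4)
a(k) = 36
d(f) = 5 + f
S = 959240/2040839 (S = 590*(-1/1621) + 1050*(1/1259) = -590/1621 + 1050/1259 = 959240/2040839 ≈ 0.47002)
V(J) = 8*(36 + J)² (V(J) = 8*(J + 36)² = 8*(36 + J)²)
S*V(d(-2)) = 959240*(8*(36 + (5 - 2))²)/2040839 = 959240*(8*(36 + 3)²)/2040839 = 959240*(8*39²)/2040839 = 959240*(8*1521)/2040839 = (959240/2040839)*12168 = 11672032320/2040839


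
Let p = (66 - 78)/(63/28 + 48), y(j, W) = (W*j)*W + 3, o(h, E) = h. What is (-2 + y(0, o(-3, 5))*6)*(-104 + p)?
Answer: -111744/67 ≈ -1667.8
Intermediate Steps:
y(j, W) = 3 + j*W² (y(j, W) = j*W² + 3 = 3 + j*W²)
p = -16/67 (p = -12/(63*(1/28) + 48) = -12/(9/4 + 48) = -12/201/4 = -12*4/201 = -16/67 ≈ -0.23881)
(-2 + y(0, o(-3, 5))*6)*(-104 + p) = (-2 + (3 + 0*(-3)²)*6)*(-104 - 16/67) = (-2 + (3 + 0*9)*6)*(-6984/67) = (-2 + (3 + 0)*6)*(-6984/67) = (-2 + 3*6)*(-6984/67) = (-2 + 18)*(-6984/67) = 16*(-6984/67) = -111744/67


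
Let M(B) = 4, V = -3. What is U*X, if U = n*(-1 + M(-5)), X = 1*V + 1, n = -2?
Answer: 12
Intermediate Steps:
X = -2 (X = 1*(-3) + 1 = -3 + 1 = -2)
U = -6 (U = -2*(-1 + 4) = -2*3 = -6)
U*X = -6*(-2) = 12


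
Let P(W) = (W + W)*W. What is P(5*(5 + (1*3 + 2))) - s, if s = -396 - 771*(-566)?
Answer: -430990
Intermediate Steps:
P(W) = 2*W² (P(W) = (2*W)*W = 2*W²)
s = 435990 (s = -396 + 436386 = 435990)
P(5*(5 + (1*3 + 2))) - s = 2*(5*(5 + (1*3 + 2)))² - 1*435990 = 2*(5*(5 + (3 + 2)))² - 435990 = 2*(5*(5 + 5))² - 435990 = 2*(5*10)² - 435990 = 2*50² - 435990 = 2*2500 - 435990 = 5000 - 435990 = -430990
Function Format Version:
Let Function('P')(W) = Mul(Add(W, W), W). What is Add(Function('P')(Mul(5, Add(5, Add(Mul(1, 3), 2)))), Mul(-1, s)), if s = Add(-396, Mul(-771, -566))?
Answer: -430990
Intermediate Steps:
Function('P')(W) = Mul(2, Pow(W, 2)) (Function('P')(W) = Mul(Mul(2, W), W) = Mul(2, Pow(W, 2)))
s = 435990 (s = Add(-396, 436386) = 435990)
Add(Function('P')(Mul(5, Add(5, Add(Mul(1, 3), 2)))), Mul(-1, s)) = Add(Mul(2, Pow(Mul(5, Add(5, Add(Mul(1, 3), 2))), 2)), Mul(-1, 435990)) = Add(Mul(2, Pow(Mul(5, Add(5, Add(3, 2))), 2)), -435990) = Add(Mul(2, Pow(Mul(5, Add(5, 5)), 2)), -435990) = Add(Mul(2, Pow(Mul(5, 10), 2)), -435990) = Add(Mul(2, Pow(50, 2)), -435990) = Add(Mul(2, 2500), -435990) = Add(5000, -435990) = -430990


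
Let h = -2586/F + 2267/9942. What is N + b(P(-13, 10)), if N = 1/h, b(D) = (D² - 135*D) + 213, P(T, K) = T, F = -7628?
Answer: 11496572729/5375336 ≈ 2138.8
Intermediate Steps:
h = 5375336/9479697 (h = -2586/(-7628) + 2267/9942 = -2586*(-1/7628) + 2267*(1/9942) = 1293/3814 + 2267/9942 = 5375336/9479697 ≈ 0.56704)
b(D) = 213 + D² - 135*D
N = 9479697/5375336 (N = 1/(5375336/9479697) = 9479697/5375336 ≈ 1.7636)
N + b(P(-13, 10)) = 9479697/5375336 + (213 + (-13)² - 135*(-13)) = 9479697/5375336 + (213 + 169 + 1755) = 9479697/5375336 + 2137 = 11496572729/5375336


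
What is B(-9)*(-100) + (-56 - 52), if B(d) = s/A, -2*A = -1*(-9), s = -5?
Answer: -1972/9 ≈ -219.11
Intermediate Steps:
A = -9/2 (A = -(-1)*(-9)/2 = -1/2*9 = -9/2 ≈ -4.5000)
B(d) = 10/9 (B(d) = -5/(-9/2) = -5*(-2/9) = 10/9)
B(-9)*(-100) + (-56 - 52) = (10/9)*(-100) + (-56 - 52) = -1000/9 - 108 = -1972/9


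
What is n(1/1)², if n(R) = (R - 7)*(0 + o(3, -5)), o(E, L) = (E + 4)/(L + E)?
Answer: 441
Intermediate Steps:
o(E, L) = (4 + E)/(E + L)
n(R) = 49/2 - 7*R/2 (n(R) = (R - 7)*(0 + (4 + 3)/(3 - 5)) = (-7 + R)*(0 + 7/(-2)) = (-7 + R)*(0 - ½*7) = (-7 + R)*(0 - 7/2) = (-7 + R)*(-7/2) = 49/2 - 7*R/2)
n(1/1)² = (49/2 - 7/2/1)² = (49/2 - 7/2*1)² = (49/2 - 7/2)² = 21² = 441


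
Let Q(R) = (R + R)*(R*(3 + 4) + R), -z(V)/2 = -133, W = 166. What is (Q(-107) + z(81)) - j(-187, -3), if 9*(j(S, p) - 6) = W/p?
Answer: 4953154/27 ≈ 1.8345e+5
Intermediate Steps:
z(V) = 266 (z(V) = -2*(-133) = 266)
j(S, p) = 6 + 166/(9*p) (j(S, p) = 6 + (166/p)/9 = 6 + 166/(9*p))
Q(R) = 16*R² (Q(R) = (2*R)*(R*7 + R) = (2*R)*(7*R + R) = (2*R)*(8*R) = 16*R²)
(Q(-107) + z(81)) - j(-187, -3) = (16*(-107)² + 266) - (6 + (166/9)/(-3)) = (16*11449 + 266) - (6 + (166/9)*(-⅓)) = (183184 + 266) - (6 - 166/27) = 183450 - 1*(-4/27) = 183450 + 4/27 = 4953154/27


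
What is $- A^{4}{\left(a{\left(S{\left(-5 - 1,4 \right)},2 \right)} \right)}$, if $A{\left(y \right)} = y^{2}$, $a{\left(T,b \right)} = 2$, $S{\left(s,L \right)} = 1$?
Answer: $-256$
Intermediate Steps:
$- A^{4}{\left(a{\left(S{\left(-5 - 1,4 \right)},2 \right)} \right)} = - \left(2^{2}\right)^{4} = - 4^{4} = \left(-1\right) 256 = -256$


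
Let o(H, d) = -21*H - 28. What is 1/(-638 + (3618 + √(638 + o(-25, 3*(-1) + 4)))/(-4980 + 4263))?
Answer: -330582888/212580010961 + 717*√1135/212580010961 ≈ -0.0015550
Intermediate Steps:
o(H, d) = -28 - 21*H
1/(-638 + (3618 + √(638 + o(-25, 3*(-1) + 4)))/(-4980 + 4263)) = 1/(-638 + (3618 + √(638 + (-28 - 21*(-25))))/(-4980 + 4263)) = 1/(-638 + (3618 + √(638 + (-28 + 525)))/(-717)) = 1/(-638 + (3618 + √(638 + 497))*(-1/717)) = 1/(-638 + (3618 + √1135)*(-1/717)) = 1/(-638 + (-1206/239 - √1135/717)) = 1/(-153688/239 - √1135/717)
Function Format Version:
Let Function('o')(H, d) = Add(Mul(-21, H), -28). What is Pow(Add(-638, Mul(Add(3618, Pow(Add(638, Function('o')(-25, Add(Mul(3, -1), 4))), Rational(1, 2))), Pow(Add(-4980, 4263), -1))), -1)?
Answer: Add(Rational(-330582888, 212580010961), Mul(Rational(717, 212580010961), Pow(1135, Rational(1, 2)))) ≈ -0.0015550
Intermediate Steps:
Function('o')(H, d) = Add(-28, Mul(-21, H))
Pow(Add(-638, Mul(Add(3618, Pow(Add(638, Function('o')(-25, Add(Mul(3, -1), 4))), Rational(1, 2))), Pow(Add(-4980, 4263), -1))), -1) = Pow(Add(-638, Mul(Add(3618, Pow(Add(638, Add(-28, Mul(-21, -25))), Rational(1, 2))), Pow(Add(-4980, 4263), -1))), -1) = Pow(Add(-638, Mul(Add(3618, Pow(Add(638, Add(-28, 525)), Rational(1, 2))), Pow(-717, -1))), -1) = Pow(Add(-638, Mul(Add(3618, Pow(Add(638, 497), Rational(1, 2))), Rational(-1, 717))), -1) = Pow(Add(-638, Mul(Add(3618, Pow(1135, Rational(1, 2))), Rational(-1, 717))), -1) = Pow(Add(-638, Add(Rational(-1206, 239), Mul(Rational(-1, 717), Pow(1135, Rational(1, 2))))), -1) = Pow(Add(Rational(-153688, 239), Mul(Rational(-1, 717), Pow(1135, Rational(1, 2)))), -1)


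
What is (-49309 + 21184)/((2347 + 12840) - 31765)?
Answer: 3125/1842 ≈ 1.6965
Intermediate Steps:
(-49309 + 21184)/((2347 + 12840) - 31765) = -28125/(15187 - 31765) = -28125/(-16578) = -28125*(-1/16578) = 3125/1842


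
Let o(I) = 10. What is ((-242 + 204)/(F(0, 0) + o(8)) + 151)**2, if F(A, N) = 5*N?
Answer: 541696/25 ≈ 21668.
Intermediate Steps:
((-242 + 204)/(F(0, 0) + o(8)) + 151)**2 = ((-242 + 204)/(5*0 + 10) + 151)**2 = (-38/(0 + 10) + 151)**2 = (-38/10 + 151)**2 = (-38*1/10 + 151)**2 = (-19/5 + 151)**2 = (736/5)**2 = 541696/25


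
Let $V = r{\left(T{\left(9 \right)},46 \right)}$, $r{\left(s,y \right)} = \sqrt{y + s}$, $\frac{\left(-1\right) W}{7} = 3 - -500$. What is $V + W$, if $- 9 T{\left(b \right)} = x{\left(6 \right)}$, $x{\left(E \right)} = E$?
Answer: $-3521 + \frac{2 \sqrt{102}}{3} \approx -3514.3$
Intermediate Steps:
$T{\left(b \right)} = - \frac{2}{3}$ ($T{\left(b \right)} = \left(- \frac{1}{9}\right) 6 = - \frac{2}{3}$)
$W = -3521$ ($W = - 7 \left(3 - -500\right) = - 7 \left(3 + 500\right) = \left(-7\right) 503 = -3521$)
$r{\left(s,y \right)} = \sqrt{s + y}$
$V = \frac{2 \sqrt{102}}{3}$ ($V = \sqrt{- \frac{2}{3} + 46} = \sqrt{\frac{136}{3}} = \frac{2 \sqrt{102}}{3} \approx 6.733$)
$V + W = \frac{2 \sqrt{102}}{3} - 3521 = -3521 + \frac{2 \sqrt{102}}{3}$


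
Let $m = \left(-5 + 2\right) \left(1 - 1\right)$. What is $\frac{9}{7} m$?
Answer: $0$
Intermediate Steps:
$m = 0$ ($m = \left(-3\right) 0 = 0$)
$\frac{9}{7} m = \frac{9}{7} \cdot 0 = 0$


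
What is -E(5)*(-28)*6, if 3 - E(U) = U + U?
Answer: -1176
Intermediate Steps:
E(U) = 3 - 2*U (E(U) = 3 - (U + U) = 3 - 2*U)
-E(5)*(-28)*6 = -(3 - 2*5)*(-28)*6 = -(3 - 10)*(-28)*6 = -(-7*(-28))*6 = -196*6 = -1*1176 = -1176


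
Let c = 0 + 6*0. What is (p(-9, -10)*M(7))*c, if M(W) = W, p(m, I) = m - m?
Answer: 0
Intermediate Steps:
p(m, I) = 0
c = 0 (c = 0 + 0 = 0)
(p(-9, -10)*M(7))*c = (0*7)*0 = 0*0 = 0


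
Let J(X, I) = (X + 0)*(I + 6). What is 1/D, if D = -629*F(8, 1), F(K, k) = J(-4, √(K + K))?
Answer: 1/25160 ≈ 3.9746e-5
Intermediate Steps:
J(X, I) = X*(6 + I)
F(K, k) = -24 - 4*√2*√K (F(K, k) = -4*(6 + √(K + K)) = -4*(6 + √(2*K)) = -4*(6 + √2*√K) = -24 - 4*√2*√K)
D = 25160 (D = -629*(-24 - 4*√2*√8) = -629*(-24 - 4*√2*2*√2) = -629*(-24 - 16) = -629*(-40) = 25160)
1/D = 1/25160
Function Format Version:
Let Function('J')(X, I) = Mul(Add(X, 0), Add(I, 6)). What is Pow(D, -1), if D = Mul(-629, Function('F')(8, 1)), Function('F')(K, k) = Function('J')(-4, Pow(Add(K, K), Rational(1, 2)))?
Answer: Rational(1, 25160) ≈ 3.9746e-5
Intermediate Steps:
Function('J')(X, I) = Mul(X, Add(6, I))
Function('F')(K, k) = Add(-24, Mul(-4, Pow(2, Rational(1, 2)), Pow(K, Rational(1, 2)))) (Function('F')(K, k) = Mul(-4, Add(6, Pow(Add(K, K), Rational(1, 2)))) = Mul(-4, Add(6, Pow(Mul(2, K), Rational(1, 2)))) = Mul(-4, Add(6, Mul(Pow(2, Rational(1, 2)), Pow(K, Rational(1, 2))))) = Add(-24, Mul(-4, Pow(2, Rational(1, 2)), Pow(K, Rational(1, 2)))))
D = 25160 (D = Mul(-629, Add(-24, Mul(-4, Pow(2, Rational(1, 2)), Pow(8, Rational(1, 2))))) = Mul(-629, Add(-24, Mul(-4, Pow(2, Rational(1, 2)), Mul(2, Pow(2, Rational(1, 2)))))) = Mul(-629, Add(-24, -16)) = Mul(-629, -40) = 25160)
Pow(D, -1) = Pow(25160, -1) = Rational(1, 25160)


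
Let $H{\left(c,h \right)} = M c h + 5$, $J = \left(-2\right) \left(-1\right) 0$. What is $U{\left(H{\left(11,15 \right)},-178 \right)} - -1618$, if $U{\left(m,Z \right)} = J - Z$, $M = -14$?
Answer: $1796$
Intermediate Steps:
$J = 0$ ($J = 2 \cdot 0 = 0$)
$H{\left(c,h \right)} = 5 - 14 c h$ ($H{\left(c,h \right)} = - 14 c h + 5 = 5 - 14 c h$)
$U{\left(m,Z \right)} = - Z$ ($U{\left(m,Z \right)} = 0 - Z = - Z$)
$U{\left(H{\left(11,15 \right)},-178 \right)} - -1618 = \left(-1\right) \left(-178\right) - -1618 = 178 + 1618 = 1796$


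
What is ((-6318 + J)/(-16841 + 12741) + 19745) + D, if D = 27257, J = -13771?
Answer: 192728289/4100 ≈ 47007.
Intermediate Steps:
((-6318 + J)/(-16841 + 12741) + 19745) + D = ((-6318 - 13771)/(-16841 + 12741) + 19745) + 27257 = (-20089/(-4100) + 19745) + 27257 = (-20089*(-1/4100) + 19745) + 27257 = (20089/4100 + 19745) + 27257 = 80974589/4100 + 27257 = 192728289/4100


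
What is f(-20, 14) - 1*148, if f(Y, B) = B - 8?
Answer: -142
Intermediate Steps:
f(Y, B) = -8 + B
f(-20, 14) - 1*148 = (-8 + 14) - 1*148 = 6 - 148 = -142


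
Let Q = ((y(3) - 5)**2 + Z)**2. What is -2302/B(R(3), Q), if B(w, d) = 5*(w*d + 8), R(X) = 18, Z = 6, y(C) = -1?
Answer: -1151/79400 ≈ -0.014496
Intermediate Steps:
Q = 1764 (Q = ((-1 - 5)**2 + 6)**2 = ((-6)**2 + 6)**2 = (36 + 6)**2 = 42**2 = 1764)
B(w, d) = 40 + 5*d*w (B(w, d) = 5*(d*w + 8) = 5*(8 + d*w) = 40 + 5*d*w)
-2302/B(R(3), Q) = -2302/(40 + 5*1764*18) = -2302/(40 + 158760) = -2302/158800 = -2302*1/158800 = -1151/79400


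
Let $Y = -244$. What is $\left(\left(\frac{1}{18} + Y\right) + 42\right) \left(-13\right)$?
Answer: $\frac{47255}{18} \approx 2625.3$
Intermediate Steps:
$\left(\left(\frac{1}{18} + Y\right) + 42\right) \left(-13\right) = \left(\left(\frac{1}{18} - 244\right) + 42\right) \left(-13\right) = \left(- \frac{4391}{18} + 42\right) \left(-13\right) = \left(- \frac{3635}{18}\right) \left(-13\right) = \frac{47255}{18}$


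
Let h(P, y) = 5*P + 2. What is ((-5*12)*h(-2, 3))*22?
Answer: 10560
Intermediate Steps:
h(P, y) = 2 + 5*P
((-5*12)*h(-2, 3))*22 = ((-5*12)*(2 + 5*(-2)))*22 = -60*(2 - 10)*22 = -60*(-8)*22 = 480*22 = 10560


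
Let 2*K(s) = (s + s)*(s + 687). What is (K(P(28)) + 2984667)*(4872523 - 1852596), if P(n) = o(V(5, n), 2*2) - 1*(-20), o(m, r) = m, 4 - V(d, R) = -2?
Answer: 9069459866035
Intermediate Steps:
V(d, R) = 6 (V(d, R) = 4 - 1*(-2) = 4 + 2 = 6)
P(n) = 26 (P(n) = 6 - 1*(-20) = 6 + 20 = 26)
K(s) = s*(687 + s) (K(s) = ((s + s)*(s + 687))/2 = ((2*s)*(687 + s))/2 = (2*s*(687 + s))/2 = s*(687 + s))
(K(P(28)) + 2984667)*(4872523 - 1852596) = (26*(687 + 26) + 2984667)*(4872523 - 1852596) = (26*713 + 2984667)*3019927 = (18538 + 2984667)*3019927 = 3003205*3019927 = 9069459866035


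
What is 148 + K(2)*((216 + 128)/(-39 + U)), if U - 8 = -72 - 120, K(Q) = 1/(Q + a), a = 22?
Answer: 98969/669 ≈ 147.94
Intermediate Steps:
K(Q) = 1/(22 + Q) (K(Q) = 1/(Q + 22) = 1/(22 + Q))
U = -184 (U = 8 + (-72 - 120) = 8 - 192 = -184)
148 + K(2)*((216 + 128)/(-39 + U)) = 148 + ((216 + 128)/(-39 - 184))/(22 + 2) = 148 + (344/(-223))/24 = 148 + (344*(-1/223))/24 = 148 + (1/24)*(-344/223) = 148 - 43/669 = 98969/669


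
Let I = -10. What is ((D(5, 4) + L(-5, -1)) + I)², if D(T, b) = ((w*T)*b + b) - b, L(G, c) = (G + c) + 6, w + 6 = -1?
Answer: 22500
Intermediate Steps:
w = -7 (w = -6 - 1 = -7)
L(G, c) = 6 + G + c
D(T, b) = -7*T*b (D(T, b) = ((-7*T)*b + b) - b = (-7*T*b + b) - b = (b - 7*T*b) - b = -7*T*b)
((D(5, 4) + L(-5, -1)) + I)² = ((-7*5*4 + (6 - 5 - 1)) - 10)² = ((-140 + 0) - 10)² = (-140 - 10)² = (-150)² = 22500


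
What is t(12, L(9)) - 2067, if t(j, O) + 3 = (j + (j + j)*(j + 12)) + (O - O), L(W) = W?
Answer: -1482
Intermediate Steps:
t(j, O) = -3 + j + 2*j*(12 + j) (t(j, O) = -3 + ((j + (j + j)*(j + 12)) + (O - O)) = -3 + ((j + (2*j)*(12 + j)) + 0) = -3 + ((j + 2*j*(12 + j)) + 0) = -3 + (j + 2*j*(12 + j)) = -3 + j + 2*j*(12 + j))
t(12, L(9)) - 2067 = (-3 + 2*12² + 25*12) - 2067 = (-3 + 2*144 + 300) - 2067 = (-3 + 288 + 300) - 2067 = 585 - 2067 = -1482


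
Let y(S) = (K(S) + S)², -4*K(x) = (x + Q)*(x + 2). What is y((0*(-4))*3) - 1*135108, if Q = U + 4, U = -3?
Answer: -540431/4 ≈ -1.3511e+5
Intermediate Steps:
Q = 1 (Q = -3 + 4 = 1)
K(x) = -(1 + x)*(2 + x)/4 (K(x) = -(x + 1)*(x + 2)/4 = -(1 + x)*(2 + x)/4)
y(S) = (-½ - S²/4 + S/4)² (y(S) = ((-½ - 3*S/4 - S²/4) + S)² = (-½ - S²/4 + S/4)²)
y((0*(-4))*3) - 1*135108 = (2 + ((0*(-4))*3)² - 0*(-4)*3)²/16 - 1*135108 = (2 + (0*3)² - 0*3)²/16 - 135108 = (2 + 0² - 1*0)²/16 - 135108 = (2 + 0 + 0)²/16 - 135108 = (1/16)*2² - 135108 = (1/16)*4 - 135108 = ¼ - 135108 = -540431/4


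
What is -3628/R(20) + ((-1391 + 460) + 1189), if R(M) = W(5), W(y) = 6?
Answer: -1040/3 ≈ -346.67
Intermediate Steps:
R(M) = 6
-3628/R(20) + ((-1391 + 460) + 1189) = -3628/6 + ((-1391 + 460) + 1189) = -3628*⅙ + (-931 + 1189) = -1814/3 + 258 = -1040/3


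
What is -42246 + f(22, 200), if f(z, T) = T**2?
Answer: -2246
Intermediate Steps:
-42246 + f(22, 200) = -42246 + 200**2 = -42246 + 40000 = -2246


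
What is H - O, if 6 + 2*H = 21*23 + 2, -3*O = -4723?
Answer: -8009/6 ≈ -1334.8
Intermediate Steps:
O = 4723/3 (O = -⅓*(-4723) = 4723/3 ≈ 1574.3)
H = 479/2 (H = -3 + (21*23 + 2)/2 = -3 + (483 + 2)/2 = -3 + (½)*485 = -3 + 485/2 = 479/2 ≈ 239.50)
H - O = 479/2 - 1*4723/3 = 479/2 - 4723/3 = -8009/6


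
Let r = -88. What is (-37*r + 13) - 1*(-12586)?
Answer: 15855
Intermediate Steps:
(-37*r + 13) - 1*(-12586) = (-37*(-88) + 13) - 1*(-12586) = (3256 + 13) + 12586 = 3269 + 12586 = 15855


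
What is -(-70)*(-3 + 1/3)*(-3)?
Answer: 560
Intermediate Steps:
-(-70)*(-3 + 1/3)*(-3) = -(-70)*(-3 + 1*(⅓))*(-3) = -(-70)*(-3 + ⅓)*(-3) = -(-70)*(-8)/3*(-3) = -14*40/3*(-3) = -560/3*(-3) = 560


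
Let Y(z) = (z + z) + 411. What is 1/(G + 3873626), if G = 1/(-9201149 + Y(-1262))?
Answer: 9203262/35649994968011 ≈ 2.5816e-7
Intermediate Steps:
Y(z) = 411 + 2*z (Y(z) = 2*z + 411 = 411 + 2*z)
G = -1/9203262 (G = 1/(-9201149 + (411 + 2*(-1262))) = 1/(-9201149 + (411 - 2524)) = 1/(-9201149 - 2113) = 1/(-9203262) = -1/9203262 ≈ -1.0866e-7)
1/(G + 3873626) = 1/(-1/9203262 + 3873626) = 1/(35649994968011/9203262) = 9203262/35649994968011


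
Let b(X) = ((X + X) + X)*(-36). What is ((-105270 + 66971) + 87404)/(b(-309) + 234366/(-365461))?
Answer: 17945962405/12195930126 ≈ 1.4715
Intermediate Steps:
b(X) = -108*X (b(X) = (2*X + X)*(-36) = (3*X)*(-36) = -108*X)
((-105270 + 66971) + 87404)/(b(-309) + 234366/(-365461)) = ((-105270 + 66971) + 87404)/(-108*(-309) + 234366/(-365461)) = (-38299 + 87404)/(33372 + 234366*(-1/365461)) = 49105/(33372 - 234366/365461) = 49105/(12195930126/365461) = 49105*(365461/12195930126) = 17945962405/12195930126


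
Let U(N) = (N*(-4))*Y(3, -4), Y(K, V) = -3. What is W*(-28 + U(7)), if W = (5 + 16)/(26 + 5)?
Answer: 1176/31 ≈ 37.935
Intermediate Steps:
U(N) = 12*N (U(N) = (N*(-4))*(-3) = -4*N*(-3) = 12*N)
W = 21/31 ≈ 0.67742
W*(-28 + U(7)) = 21*(-28 + 12*7)/31 = 21*(-28 + 84)/31 = (21/31)*56 = 1176/31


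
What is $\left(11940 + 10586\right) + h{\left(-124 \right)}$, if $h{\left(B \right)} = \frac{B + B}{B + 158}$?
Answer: $\frac{382818}{17} \approx 22519.0$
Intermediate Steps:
$h{\left(B \right)} = \frac{2 B}{158 + B}$
$\left(11940 + 10586\right) + h{\left(-124 \right)} = \left(11940 + 10586\right) + 2 \left(-124\right) \frac{1}{158 - 124} = 22526 + 2 \left(-124\right) \frac{1}{34} = 22526 - \frac{124}{17} = \frac{382818}{17}$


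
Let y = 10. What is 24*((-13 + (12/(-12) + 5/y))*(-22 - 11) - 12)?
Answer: 10404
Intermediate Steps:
24*((-13 + (12/(-12) + 5/y))*(-22 - 11) - 12) = 24*((-13 + (12/(-12) + 5/10))*(-22 - 11) - 12) = 24*((-13 + (12*(-1/12) + 5*(1/10)))*(-33) - 12) = 24*((-13 + (-1 + 1/2))*(-33) - 12) = 24*((-13 - 1/2)*(-33) - 12) = 24*(-27/2*(-33) - 12) = 24*(891/2 - 12) = 24*(867/2) = 10404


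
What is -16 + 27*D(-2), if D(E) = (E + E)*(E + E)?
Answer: 416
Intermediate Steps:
D(E) = 4*E² (D(E) = (2*E)*(2*E) = 4*E²)
-16 + 27*D(-2) = -16 + 27*(4*(-2)²) = -16 + 27*(4*4) = -16 + 27*16 = -16 + 432 = 416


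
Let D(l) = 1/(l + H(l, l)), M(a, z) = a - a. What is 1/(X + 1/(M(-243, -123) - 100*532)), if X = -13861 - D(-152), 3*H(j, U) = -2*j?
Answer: -53200/737404151 ≈ -7.2145e-5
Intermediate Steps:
H(j, U) = -2*j/3 (H(j, U) = (-2*j)/3 = -2*j/3)
M(a, z) = 0
D(l) = 3/l (D(l) = 1/(l - 2*l/3) = 1/(l/3) = 3/l)
X = -2106869/152 (X = -13861 - 3/(-152) = -13861 - 3*(-1)/152 = -13861 - 1*(-3/152) = -13861 + 3/152 = -2106869/152 ≈ -13861.)
1/(X + 1/(M(-243, -123) - 100*532)) = 1/(-2106869/152 + 1/(0 - 100*532)) = 1/(-2106869/152 + 1/(0 - 53200)) = 1/(-2106869/152 + 1/(-53200)) = 1/(-2106869/152 - 1/53200) = 1/(-737404151/53200) = -53200/737404151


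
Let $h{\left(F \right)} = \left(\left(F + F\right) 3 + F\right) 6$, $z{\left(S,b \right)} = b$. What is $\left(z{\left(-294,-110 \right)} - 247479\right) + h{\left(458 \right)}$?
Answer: $-228353$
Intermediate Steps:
$h{\left(F \right)} = 42 F$ ($h{\left(F \right)} = \left(2 F 3 + F\right) 6 = \left(6 F + F\right) 6 = 7 F 6 = 42 F$)
$\left(z{\left(-294,-110 \right)} - 247479\right) + h{\left(458 \right)} = \left(-110 - 247479\right) + 42 \cdot 458 = -247589 + 19236 = -228353$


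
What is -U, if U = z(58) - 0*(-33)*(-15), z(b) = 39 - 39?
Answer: 0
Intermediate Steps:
z(b) = 0
U = 0 (U = 0 - 0*(-33)*(-15) = 0 - 0*(-15) = 0 - 1*0 = 0 + 0 = 0)
-U = -1*0 = 0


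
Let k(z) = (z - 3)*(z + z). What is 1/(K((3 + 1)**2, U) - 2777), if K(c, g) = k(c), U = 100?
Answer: -1/2361 ≈ -0.00042355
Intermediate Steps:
k(z) = 2*z*(-3 + z) (k(z) = (-3 + z)*(2*z) = 2*z*(-3 + z))
K(c, g) = 2*c*(-3 + c)
1/(K((3 + 1)**2, U) - 2777) = 1/(2*(3 + 1)**2*(-3 + (3 + 1)**2) - 2777) = 1/(2*4**2*(-3 + 4**2) - 2777) = 1/(2*16*(-3 + 16) - 2777) = 1/(2*16*13 - 2777) = 1/(416 - 2777) = 1/(-2361) = -1/2361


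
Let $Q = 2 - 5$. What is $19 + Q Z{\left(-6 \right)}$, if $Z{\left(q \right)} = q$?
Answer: $37$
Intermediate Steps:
$Q = -3$ ($Q = 2 - 5 = -3$)
$19 + Q Z{\left(-6 \right)} = 19 - -18 = 19 + 18 = 37$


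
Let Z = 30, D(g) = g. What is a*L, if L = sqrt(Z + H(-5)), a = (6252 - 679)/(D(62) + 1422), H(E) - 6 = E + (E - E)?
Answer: 5573*sqrt(31)/1484 ≈ 20.909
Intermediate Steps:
H(E) = 6 + E (H(E) = 6 + (E + (E - E)) = 6 + (E + 0) = 6 + E)
a = 5573/1484 (a = (6252 - 679)/(62 + 1422) = 5573/1484 ≈ 3.7554)
L = sqrt(31) (L = sqrt(30 + (6 - 5)) = sqrt(30 + 1) = sqrt(31) ≈ 5.5678)
a*L = 5573*sqrt(31)/1484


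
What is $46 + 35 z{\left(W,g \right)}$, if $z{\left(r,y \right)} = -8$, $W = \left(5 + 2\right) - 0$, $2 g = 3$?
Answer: $-234$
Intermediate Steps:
$g = \frac{3}{2}$ ($g = \frac{1}{2} \cdot 3 = \frac{3}{2} \approx 1.5$)
$W = 7$ ($W = 7 + 0 = 7$)
$46 + 35 z{\left(W,g \right)} = 46 + 35 \left(-8\right) = 46 - 280 = -234$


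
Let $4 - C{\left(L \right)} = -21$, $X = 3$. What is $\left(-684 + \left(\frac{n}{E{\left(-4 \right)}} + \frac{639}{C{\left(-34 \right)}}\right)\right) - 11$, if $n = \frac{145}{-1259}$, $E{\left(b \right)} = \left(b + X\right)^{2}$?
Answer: $- \frac{21074249}{31475} \approx -669.55$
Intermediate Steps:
$E{\left(b \right)} = \left(3 + b\right)^{2}$ ($E{\left(b \right)} = \left(b + 3\right)^{2} = \left(3 + b\right)^{2}$)
$C{\left(L \right)} = 25$ ($C{\left(L \right)} = 4 - -21 = 4 + 21 = 25$)
$n = - \frac{145}{1259}$ ($n = 145 \left(- \frac{1}{1259}\right) = - \frac{145}{1259} \approx -0.11517$)
$\left(-684 + \left(\frac{n}{E{\left(-4 \right)}} + \frac{639}{C{\left(-34 \right)}}\right)\right) - 11 = \left(-684 + \left(- \frac{145}{1259 \left(3 - 4\right)^{2}} + \frac{639}{25}\right)\right) - 11 = \left(-684 + \left(- \frac{145}{1259 \left(-1\right)^{2}} + 639 \cdot \frac{1}{25}\right)\right) + \left(0 - 11\right) = \left(-684 + \left(- \frac{145}{1259 \cdot 1} + \frac{639}{25}\right)\right) - 11 = \left(-684 + \left(\left(- \frac{145}{1259}\right) 1 + \frac{639}{25}\right)\right) - 11 = \left(-684 + \left(- \frac{145}{1259} + \frac{639}{25}\right)\right) - 11 = \left(-684 + \frac{800876}{31475}\right) - 11 = - \frac{20728024}{31475} - 11 = - \frac{21074249}{31475}$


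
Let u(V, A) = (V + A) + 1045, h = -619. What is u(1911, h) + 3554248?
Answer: 3556585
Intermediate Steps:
u(V, A) = 1045 + A + V (u(V, A) = (A + V) + 1045 = 1045 + A + V)
u(1911, h) + 3554248 = (1045 - 619 + 1911) + 3554248 = 2337 + 3554248 = 3556585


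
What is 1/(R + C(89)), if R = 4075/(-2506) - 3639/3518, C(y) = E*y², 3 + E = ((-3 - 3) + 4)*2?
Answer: -2204027/122212548865 ≈ -1.8034e-5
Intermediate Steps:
E = -7 (E = -3 + ((-3 - 3) + 4)*2 = -3 + (-6 + 4)*2 = -3 - 2*2 = -3 - 4 = -7)
C(y) = -7*y²
R = -5863796/2204027 (R = 4075*(-1/2506) - 3639*1/3518 = -4075/2506 - 3639/3518 = -5863796/2204027 ≈ -2.6605)
1/(R + C(89)) = 1/(-5863796/2204027 - 7*89²) = 1/(-5863796/2204027 - 7*7921) = 1/(-5863796/2204027 - 55447) = 1/(-122212548865/2204027) = -2204027/122212548865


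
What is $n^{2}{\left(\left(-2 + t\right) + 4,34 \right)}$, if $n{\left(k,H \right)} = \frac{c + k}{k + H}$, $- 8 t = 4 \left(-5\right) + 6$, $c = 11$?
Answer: $\frac{3481}{22801} \approx 0.15267$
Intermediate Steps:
$t = \frac{7}{4}$ ($t = - \frac{4 \left(-5\right) + 6}{8} = - \frac{-20 + 6}{8} = \left(- \frac{1}{8}\right) \left(-14\right) = \frac{7}{4} \approx 1.75$)
$n{\left(k,H \right)} = \frac{11 + k}{H + k}$ ($n{\left(k,H \right)} = \frac{11 + k}{k + H} = \frac{11 + k}{H + k}$)
$n^{2}{\left(\left(-2 + t\right) + 4,34 \right)} = \left(\frac{11 + \left(\left(-2 + \frac{7}{4}\right) + 4\right)}{34 + \left(\left(-2 + \frac{7}{4}\right) + 4\right)}\right)^{2} = \left(\frac{11 + \left(- \frac{1}{4} + 4\right)}{34 + \left(- \frac{1}{4} + 4\right)}\right)^{2} = \left(\frac{11 + \frac{15}{4}}{34 + \frac{15}{4}}\right)^{2} = \left(\frac{1}{\frac{151}{4}} \cdot \frac{59}{4}\right)^{2} = \left(\frac{4}{151} \cdot \frac{59}{4}\right)^{2} = \left(\frac{59}{151}\right)^{2} = \frac{3481}{22801}$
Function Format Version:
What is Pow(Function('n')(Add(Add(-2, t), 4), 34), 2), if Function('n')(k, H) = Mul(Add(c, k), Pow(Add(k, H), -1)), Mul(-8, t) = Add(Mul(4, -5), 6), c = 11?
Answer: Rational(3481, 22801) ≈ 0.15267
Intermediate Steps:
t = Rational(7, 4) (t = Mul(Rational(-1, 8), Add(Mul(4, -5), 6)) = Mul(Rational(-1, 8), Add(-20, 6)) = Mul(Rational(-1, 8), -14) = Rational(7, 4) ≈ 1.7500)
Function('n')(k, H) = Mul(Pow(Add(H, k), -1), Add(11, k)) (Function('n')(k, H) = Mul(Add(11, k), Pow(Add(k, H), -1)) = Mul(Add(11, k), Pow(Add(H, k), -1)) = Mul(Pow(Add(H, k), -1), Add(11, k)))
Pow(Function('n')(Add(Add(-2, t), 4), 34), 2) = Pow(Mul(Pow(Add(34, Add(Add(-2, Rational(7, 4)), 4)), -1), Add(11, Add(Add(-2, Rational(7, 4)), 4))), 2) = Pow(Mul(Pow(Add(34, Add(Rational(-1, 4), 4)), -1), Add(11, Add(Rational(-1, 4), 4))), 2) = Pow(Mul(Pow(Add(34, Rational(15, 4)), -1), Add(11, Rational(15, 4))), 2) = Pow(Mul(Pow(Rational(151, 4), -1), Rational(59, 4)), 2) = Pow(Mul(Rational(4, 151), Rational(59, 4)), 2) = Pow(Rational(59, 151), 2) = Rational(3481, 22801)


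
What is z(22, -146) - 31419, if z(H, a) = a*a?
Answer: -10103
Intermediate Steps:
z(H, a) = a²
z(22, -146) - 31419 = (-146)² - 31419 = 21316 - 31419 = -10103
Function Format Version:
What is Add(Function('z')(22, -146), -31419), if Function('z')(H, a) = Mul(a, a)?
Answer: -10103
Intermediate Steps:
Function('z')(H, a) = Pow(a, 2)
Add(Function('z')(22, -146), -31419) = Add(Pow(-146, 2), -31419) = Add(21316, -31419) = -10103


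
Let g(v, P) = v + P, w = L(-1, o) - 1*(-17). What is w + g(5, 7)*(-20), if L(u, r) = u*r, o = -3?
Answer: -220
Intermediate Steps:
L(u, r) = r*u
w = 20 (w = -3*(-1) - 1*(-17) = 3 + 17 = 20)
g(v, P) = P + v
w + g(5, 7)*(-20) = 20 + (7 + 5)*(-20) = 20 + 12*(-20) = 20 - 240 = -220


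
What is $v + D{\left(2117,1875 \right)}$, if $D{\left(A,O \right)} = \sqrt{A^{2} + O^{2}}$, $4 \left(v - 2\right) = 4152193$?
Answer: $\frac{4152201}{4} + \sqrt{7997314} \approx 1.0409 \cdot 10^{6}$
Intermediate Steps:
$v = \frac{4152201}{4}$ ($v = 2 + \frac{1}{4} \cdot 4152193 = 2 + \frac{4152193}{4} = \frac{4152201}{4} \approx 1.0381 \cdot 10^{6}$)
$v + D{\left(2117,1875 \right)} = \frac{4152201}{4} + \sqrt{2117^{2} + 1875^{2}} = \frac{4152201}{4} + \sqrt{4481689 + 3515625} = \frac{4152201}{4} + \sqrt{7997314}$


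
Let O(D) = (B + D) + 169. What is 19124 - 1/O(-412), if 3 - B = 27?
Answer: 5106109/267 ≈ 19124.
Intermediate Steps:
B = -24 (B = 3 - 1*27 = 3 - 27 = -24)
O(D) = 145 + D (O(D) = (-24 + D) + 169 = 145 + D)
19124 - 1/O(-412) = 19124 - 1/(145 - 412) = 19124 - 1/(-267) = 19124 - 1*(-1/267) = 19124 + 1/267 = 5106109/267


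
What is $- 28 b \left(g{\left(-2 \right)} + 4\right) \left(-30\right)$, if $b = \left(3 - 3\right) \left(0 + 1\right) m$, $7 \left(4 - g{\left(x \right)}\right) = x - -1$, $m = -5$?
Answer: $0$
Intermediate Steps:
$g{\left(x \right)} = \frac{27}{7} - \frac{x}{7}$ ($g{\left(x \right)} = 4 - \frac{x - -1}{7} = 4 - \frac{x + 1}{7} = 4 - \frac{1 + x}{7} = 4 - \left(\frac{1}{7} + \frac{x}{7}\right) = \frac{27}{7} - \frac{x}{7}$)
$b = 0$ ($b = \left(3 - 3\right) \left(0 + 1\right) \left(-5\right) = 0 \cdot 1 \left(-5\right) = 0 \left(-5\right) = 0$)
$- 28 b \left(g{\left(-2 \right)} + 4\right) \left(-30\right) = - 28 \cdot 0 \left(\left(\frac{27}{7} - - \frac{2}{7}\right) + 4\right) \left(-30\right) = - 28 \cdot 0 \left(\left(\frac{27}{7} + \frac{2}{7}\right) + 4\right) \left(-30\right) = - 28 \cdot 0 \left(\frac{29}{7} + 4\right) \left(-30\right) = - 28 \cdot 0 \cdot \frac{57}{7} \left(-30\right) = \left(-28\right) 0 \left(-30\right) = 0 \left(-30\right) = 0$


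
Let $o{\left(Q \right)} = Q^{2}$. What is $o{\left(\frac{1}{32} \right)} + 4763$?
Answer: $\frac{4877313}{1024} \approx 4763.0$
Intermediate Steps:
$o{\left(\frac{1}{32} \right)} + 4763 = \left(\frac{1}{32}\right)^{2} + 4763 = \frac{1}{1024} + 4763 = \frac{4877313}{1024}$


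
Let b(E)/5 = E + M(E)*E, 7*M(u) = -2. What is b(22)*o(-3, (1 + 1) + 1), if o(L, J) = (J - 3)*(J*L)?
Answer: 0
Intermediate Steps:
M(u) = -2/7 (M(u) = (⅐)*(-2) = -2/7)
o(L, J) = J*L*(-3 + J) (o(L, J) = (-3 + J)*(J*L) = J*L*(-3 + J))
b(E) = 25*E/7 (b(E) = 5*(E - 2*E/7) = 5*(5*E/7) = 25*E/7)
b(22)*o(-3, (1 + 1) + 1) = ((25/7)*22)*(((1 + 1) + 1)*(-3)*(-3 + ((1 + 1) + 1))) = 550*((2 + 1)*(-3)*(-3 + (2 + 1)))/7 = 550*(3*(-3)*(-3 + 3))/7 = 550*(3*(-3)*0)/7 = (550/7)*0 = 0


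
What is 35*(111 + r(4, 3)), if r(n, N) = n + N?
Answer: 4130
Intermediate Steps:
r(n, N) = N + n
35*(111 + r(4, 3)) = 35*(111 + (3 + 4)) = 35*(111 + 7) = 35*118 = 4130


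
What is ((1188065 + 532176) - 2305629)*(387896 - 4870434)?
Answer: 2624023954744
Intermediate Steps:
((1188065 + 532176) - 2305629)*(387896 - 4870434) = (1720241 - 2305629)*(-4482538) = -585388*(-4482538) = 2624023954744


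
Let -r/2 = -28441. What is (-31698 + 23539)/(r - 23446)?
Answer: -8159/33436 ≈ -0.24402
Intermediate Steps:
r = 56882 (r = -2*(-28441) = 56882)
(-31698 + 23539)/(r - 23446) = (-31698 + 23539)/(56882 - 23446) = -8159/33436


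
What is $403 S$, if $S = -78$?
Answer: $-31434$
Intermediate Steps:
$403 S = 403 \left(-78\right) = -31434$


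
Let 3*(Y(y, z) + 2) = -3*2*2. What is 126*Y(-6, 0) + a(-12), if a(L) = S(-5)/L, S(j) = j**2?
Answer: -9097/12 ≈ -758.08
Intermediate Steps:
Y(y, z) = -6 (Y(y, z) = -2 + (-3*2*2)/3 = -2 + (-6*2)/3 = -2 + (1/3)*(-12) = -2 - 4 = -6)
a(L) = 25/L (a(L) = (-5)**2/L = 25/L)
126*Y(-6, 0) + a(-12) = 126*(-6) + 25/(-12) = -756 + 25*(-1/12) = -756 - 25/12 = -9097/12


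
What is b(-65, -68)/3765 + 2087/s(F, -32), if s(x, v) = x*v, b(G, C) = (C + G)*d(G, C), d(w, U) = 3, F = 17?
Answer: -2691537/682720 ≈ -3.9424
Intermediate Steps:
b(G, C) = 3*C + 3*G (b(G, C) = (C + G)*3 = 3*C + 3*G)
s(x, v) = v*x
b(-65, -68)/3765 + 2087/s(F, -32) = (3*(-68) + 3*(-65))/3765 + 2087/((-32*17)) = (-204 - 195)*(1/3765) + 2087/(-544) = -399*1/3765 + 2087*(-1/544) = -133/1255 - 2087/544 = -2691537/682720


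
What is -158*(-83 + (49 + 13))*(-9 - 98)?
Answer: -355026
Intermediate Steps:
-158*(-83 + (49 + 13))*(-9 - 98) = -158*(-83 + 62)*(-107) = -(-3318)*(-107) = -158*2247 = -355026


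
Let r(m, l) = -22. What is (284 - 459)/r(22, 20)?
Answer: 175/22 ≈ 7.9545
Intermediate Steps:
(284 - 459)/r(22, 20) = (284 - 459)/(-22) = -175*(-1/22) = 175/22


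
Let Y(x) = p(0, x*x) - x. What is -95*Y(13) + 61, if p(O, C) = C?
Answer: -14759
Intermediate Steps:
Y(x) = x² - x (Y(x) = x*x - x = x² - x)
-95*Y(13) + 61 = -1235*(-1 + 13) + 61 = -1235*12 + 61 = -95*156 + 61 = -14820 + 61 = -14759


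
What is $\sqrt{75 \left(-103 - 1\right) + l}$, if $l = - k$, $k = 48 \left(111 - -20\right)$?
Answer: $2 i \sqrt{3522} \approx 118.69 i$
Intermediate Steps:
$k = 6288$ ($k = 48 \left(111 + 20\right) = 48 \cdot 131 = 6288$)
$l = -6288$ ($l = \left(-1\right) 6288 = -6288$)
$\sqrt{75 \left(-103 - 1\right) + l} = \sqrt{75 \left(-103 - 1\right) - 6288} = \sqrt{75 \left(-104\right) - 6288} = \sqrt{-7800 - 6288} = \sqrt{-14088} = 2 i \sqrt{3522}$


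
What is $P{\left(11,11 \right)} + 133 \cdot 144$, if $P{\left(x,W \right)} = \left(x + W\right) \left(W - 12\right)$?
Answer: $19130$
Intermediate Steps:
$P{\left(x,W \right)} = \left(-12 + W\right) \left(W + x\right)$ ($P{\left(x,W \right)} = \left(W + x\right) \left(-12 + W\right) = \left(-12 + W\right) \left(W + x\right)$)
$P{\left(11,11 \right)} + 133 \cdot 144 = \left(11^{2} - 132 - 132 + 11 \cdot 11\right) + 133 \cdot 144 = \left(121 - 132 - 132 + 121\right) + 19152 = -22 + 19152 = 19130$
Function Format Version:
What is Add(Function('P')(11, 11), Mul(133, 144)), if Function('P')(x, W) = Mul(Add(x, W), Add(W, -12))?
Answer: 19130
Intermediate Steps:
Function('P')(x, W) = Mul(Add(-12, W), Add(W, x)) (Function('P')(x, W) = Mul(Add(W, x), Add(-12, W)) = Mul(Add(-12, W), Add(W, x)))
Add(Function('P')(11, 11), Mul(133, 144)) = Add(Add(Pow(11, 2), Mul(-12, 11), Mul(-12, 11), Mul(11, 11)), Mul(133, 144)) = Add(Add(121, -132, -132, 121), 19152) = Add(-22, 19152) = 19130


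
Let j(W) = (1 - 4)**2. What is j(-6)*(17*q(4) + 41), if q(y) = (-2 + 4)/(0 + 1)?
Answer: 675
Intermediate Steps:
j(W) = 9 (j(W) = (-3)**2 = 9)
q(y) = 2 (q(y) = 2/1 = 2*1 = 2)
j(-6)*(17*q(4) + 41) = 9*(17*2 + 41) = 9*(34 + 41) = 9*75 = 675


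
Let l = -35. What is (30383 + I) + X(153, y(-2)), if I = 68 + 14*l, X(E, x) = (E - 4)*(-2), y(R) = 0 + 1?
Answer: 29663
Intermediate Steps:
y(R) = 1
X(E, x) = 8 - 2*E (X(E, x) = (-4 + E)*(-2) = 8 - 2*E)
I = -422 (I = 68 + 14*(-35) = 68 - 490 = -422)
(30383 + I) + X(153, y(-2)) = (30383 - 422) + (8 - 2*153) = 29961 + (8 - 306) = 29961 - 298 = 29663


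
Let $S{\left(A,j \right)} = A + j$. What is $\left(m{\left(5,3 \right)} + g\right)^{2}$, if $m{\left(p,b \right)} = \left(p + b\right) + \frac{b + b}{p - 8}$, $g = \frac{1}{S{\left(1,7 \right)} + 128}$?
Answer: $\frac{667489}{18496} \approx 36.088$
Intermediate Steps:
$g = \frac{1}{136}$ ($g = \frac{1}{\left(1 + 7\right) + 128} = \frac{1}{8 + 128} = \frac{1}{136} \approx 0.0073529$)
$m{\left(p,b \right)} = b + p + \frac{2 b}{-8 + p}$ ($m{\left(p,b \right)} = \left(b + p\right) + \frac{2 b}{-8 + p} = b + p + \frac{2 b}{-8 + p}$)
$\left(m{\left(5,3 \right)} + g\right)^{2} = \left(\frac{5^{2} - 40 - 18 + 3 \cdot 5}{-8 + 5} + \frac{1}{136}\right)^{2} = \left(\frac{25 - 40 - 18 + 15}{-3} + \frac{1}{136}\right)^{2} = \left(\left(- \frac{1}{3}\right) \left(-18\right) + \frac{1}{136}\right)^{2} = \left(6 + \frac{1}{136}\right)^{2} = \left(\frac{817}{136}\right)^{2} = \frac{667489}{18496}$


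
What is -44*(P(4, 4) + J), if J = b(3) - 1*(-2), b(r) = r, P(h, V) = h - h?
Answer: -220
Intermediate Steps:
P(h, V) = 0
J = 5 (J = 3 - 1*(-2) = 3 + 2 = 5)
-44*(P(4, 4) + J) = -44*(0 + 5) = -44*5 = -220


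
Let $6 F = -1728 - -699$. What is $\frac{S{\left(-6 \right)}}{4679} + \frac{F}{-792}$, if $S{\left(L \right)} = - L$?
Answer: $\frac{1614401}{7411536} \approx 0.21782$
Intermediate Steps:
$F = - \frac{343}{2}$ ($F = \frac{-1728 - -699}{6} = \frac{-1728 + 699}{6} = \frac{1}{6} \left(-1029\right) = - \frac{343}{2} \approx -171.5$)
$\frac{S{\left(-6 \right)}}{4679} + \frac{F}{-792} = \frac{\left(-1\right) \left(-6\right)}{4679} - \frac{343}{2 \left(-792\right)} = 6 \cdot \frac{1}{4679} - - \frac{343}{1584} = \frac{6}{4679} + \frac{343}{1584} = \frac{1614401}{7411536}$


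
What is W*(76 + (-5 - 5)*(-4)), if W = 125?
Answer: 14500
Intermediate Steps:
W*(76 + (-5 - 5)*(-4)) = 125*(76 + (-5 - 5)*(-4)) = 125*(76 - 10*(-4)) = 125*(76 + 40) = 125*116 = 14500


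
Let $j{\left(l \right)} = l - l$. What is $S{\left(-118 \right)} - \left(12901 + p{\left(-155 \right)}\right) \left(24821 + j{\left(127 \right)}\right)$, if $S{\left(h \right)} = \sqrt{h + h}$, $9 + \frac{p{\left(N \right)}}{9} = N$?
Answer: $-283579925 + 2 i \sqrt{59} \approx -2.8358 \cdot 10^{8} + 15.362 i$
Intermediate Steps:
$p{\left(N \right)} = -81 + 9 N$
$j{\left(l \right)} = 0$
$S{\left(h \right)} = \sqrt{2} \sqrt{h}$ ($S{\left(h \right)} = \sqrt{2 h} = \sqrt{2} \sqrt{h}$)
$S{\left(-118 \right)} - \left(12901 + p{\left(-155 \right)}\right) \left(24821 + j{\left(127 \right)}\right) = \sqrt{2} \sqrt{-118} - \left(12901 + \left(-81 + 9 \left(-155\right)\right)\right) \left(24821 + 0\right) = \sqrt{2} i \sqrt{118} - \left(12901 - 1476\right) 24821 = 2 i \sqrt{59} - \left(12901 - 1476\right) 24821 = 2 i \sqrt{59} - 11425 \cdot 24821 = 2 i \sqrt{59} - 283579925 = -283579925 + 2 i \sqrt{59}$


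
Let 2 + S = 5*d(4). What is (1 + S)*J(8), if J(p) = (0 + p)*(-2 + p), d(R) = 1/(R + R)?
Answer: -18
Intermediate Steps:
d(R) = 1/(2*R)
J(p) = p*(-2 + p)
S = -11/8 (S = -2 + 5*((½)/4) = -2 + 5*((½)*(¼)) = -2 + 5*(⅛) = -2 + 5/8 = -11/8 ≈ -1.3750)
(1 + S)*J(8) = (1 - 11/8)*(8*(-2 + 8)) = -3*6 = -3/8*48 = -18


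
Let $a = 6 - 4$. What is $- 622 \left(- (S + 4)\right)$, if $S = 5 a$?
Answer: $8708$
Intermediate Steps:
$a = 2$
$S = 10$ ($S = 5 \cdot 2 = 10$)
$- 622 \left(- (S + 4)\right) = - 622 \left(- (10 + 4)\right) = - 622 \left(\left(-1\right) 14\right) = \left(-622\right) \left(-14\right) = 8708$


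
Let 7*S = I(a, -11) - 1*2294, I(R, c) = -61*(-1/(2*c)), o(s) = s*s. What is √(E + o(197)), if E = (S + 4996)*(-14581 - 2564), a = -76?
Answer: I*√1897094027906/154 ≈ 8943.8*I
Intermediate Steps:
o(s) = s²
I(R, c) = 61/(2*c) (I(R, c) = -61*(-1/(2*c)) = -(-61)/(2*c) = 61/(2*c))
S = -50529/154 (S = ((61/2)/(-11) - 1*2294)/7 = ((61/2)*(-1/11) - 2294)/7 = (-61/22 - 2294)/7 = (⅐)*(-50529/22) = -50529/154 ≈ -328.11)
E = -12324768975/154 (E = (-50529/154 + 4996)*(-14581 - 2564) = (718855/154)*(-17145) = -12324768975/154 ≈ -8.0031e+7)
√(E + o(197)) = √(-12324768975/154 + 197²) = √(-12324768975/154 + 38809) = √(-12318792389/154) = I*√1897094027906/154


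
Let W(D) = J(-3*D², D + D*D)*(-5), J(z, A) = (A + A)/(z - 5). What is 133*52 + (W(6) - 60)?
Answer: 775148/113 ≈ 6859.7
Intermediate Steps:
J(z, A) = 2*A/(-5 + z) (J(z, A) = (2*A)/(-5 + z) = 2*A/(-5 + z))
W(D) = -10*(D + D²)/(-5 - 3*D²) (W(D) = (2*(D + D*D)/(-5 - 3*D²))*(-5) = (2*(D + D²)/(-5 - 3*D²))*(-5) = -10*(D + D²)/(-5 - 3*D²))
133*52 + (W(6) - 60) = 133*52 + (10*6*(1 + 6)/(5 + 3*6²) - 60) = 6916 + (10*6*7/(5 + 3*36) - 60) = 6916 + (10*6*7/(5 + 108) - 60) = 6916 + (10*6*7/113 - 60) = 6916 + (10*6*(1/113)*7 - 60) = 6916 + (420/113 - 60) = 6916 - 6360/113 = 775148/113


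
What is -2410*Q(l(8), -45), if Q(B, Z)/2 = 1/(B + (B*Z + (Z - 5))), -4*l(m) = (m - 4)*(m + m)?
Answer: -2410/327 ≈ -7.3700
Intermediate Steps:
l(m) = -m*(-4 + m)/2 (l(m) = -(m - 4)*(m + m)/4 = -(-4 + m)*2*m/4 = -m*(-4 + m)/2)
Q(B, Z) = 2/(-5 + B + Z + B*Z) (Q(B, Z) = 2/(B + (B*Z + (Z - 5))) = 2/(B + (B*Z + (-5 + Z))) = 2/(B + (-5 + Z + B*Z)) = 2/(-5 + B + Z + B*Z))
-2410*Q(l(8), -45) = -4820/(-5 + (½)*8*(4 - 1*8) - 45 + ((½)*8*(4 - 1*8))*(-45)) = -4820/(-5 + (½)*8*(4 - 8) - 45 + ((½)*8*(4 - 8))*(-45)) = -4820/(-5 + (½)*8*(-4) - 45 + ((½)*8*(-4))*(-45)) = -4820/(-5 - 16 - 45 - 16*(-45)) = -4820/(-5 - 16 - 45 + 720) = -4820/654 = -2410*1/327 = -2410/327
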